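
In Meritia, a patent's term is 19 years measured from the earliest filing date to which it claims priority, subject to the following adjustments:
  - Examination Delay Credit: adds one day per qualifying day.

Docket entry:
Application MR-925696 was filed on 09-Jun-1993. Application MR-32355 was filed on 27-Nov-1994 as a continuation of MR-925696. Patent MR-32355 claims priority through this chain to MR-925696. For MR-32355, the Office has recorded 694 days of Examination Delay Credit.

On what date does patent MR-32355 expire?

May 4, 2014

Earliest priority filing: 9 June 1993.
Base term: 9 June 1993 + 19 years → 9 June 2012.
Examination Delay Credit: +694 days → 4 May 2014.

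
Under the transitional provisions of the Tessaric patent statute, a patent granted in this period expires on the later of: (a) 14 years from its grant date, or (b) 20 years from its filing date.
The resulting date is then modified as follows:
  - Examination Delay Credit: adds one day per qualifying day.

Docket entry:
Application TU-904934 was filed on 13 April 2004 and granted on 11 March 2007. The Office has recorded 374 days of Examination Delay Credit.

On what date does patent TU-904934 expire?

(a) grant + 14 years → 11 March 2021.
(b) filing + 20 years → 13 April 2024.
Later of the two: 13 April 2024.
Examination Delay Credit: +374 days → 22 April 2025.

2025-04-22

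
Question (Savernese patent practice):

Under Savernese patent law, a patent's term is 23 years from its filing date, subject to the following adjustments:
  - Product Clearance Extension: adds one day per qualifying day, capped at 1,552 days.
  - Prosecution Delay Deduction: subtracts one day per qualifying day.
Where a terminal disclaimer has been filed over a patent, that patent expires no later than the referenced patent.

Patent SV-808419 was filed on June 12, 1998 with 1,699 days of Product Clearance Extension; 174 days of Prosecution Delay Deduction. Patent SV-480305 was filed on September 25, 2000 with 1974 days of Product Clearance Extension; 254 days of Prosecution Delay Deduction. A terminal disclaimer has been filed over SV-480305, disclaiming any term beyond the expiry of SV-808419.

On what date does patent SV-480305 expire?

Natural term of SV-480305:
  Base: filing + 23 years → 25 September 2023.
  Product Clearance Extension: 1974 days claimed exceeds the 1552-day cap, so +1552 days → 25 December 2027.
  Prosecution Delay Deduction: −254 days → 15 April 2027.
Expiry of referenced patent SV-808419:
  Base: filing + 23 years → 12 June 2021.
  Product Clearance Extension: 1699 days claimed exceeds the 1552-day cap, so +1552 days → 11 September 2025.
  Prosecution Delay Deduction: −174 days → 21 March 2025.
Terminal disclaimer: SV-480305 expires on the earlier of 15 April 2027 and 21 March 2025.

March 21, 2025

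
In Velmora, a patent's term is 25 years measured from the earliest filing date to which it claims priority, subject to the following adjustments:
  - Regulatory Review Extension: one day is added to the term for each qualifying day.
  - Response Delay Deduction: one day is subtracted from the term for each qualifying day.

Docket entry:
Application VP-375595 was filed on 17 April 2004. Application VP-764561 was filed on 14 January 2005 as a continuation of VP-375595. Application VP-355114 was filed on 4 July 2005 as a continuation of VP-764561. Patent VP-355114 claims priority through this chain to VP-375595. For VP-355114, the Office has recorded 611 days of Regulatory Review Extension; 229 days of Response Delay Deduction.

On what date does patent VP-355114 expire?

Earliest priority filing: 17 April 2004.
Base term: 17 April 2004 + 25 years → 17 April 2029.
Regulatory Review Extension: +611 days → 19 December 2030.
Response Delay Deduction: −229 days → 4 May 2030.

2030-05-04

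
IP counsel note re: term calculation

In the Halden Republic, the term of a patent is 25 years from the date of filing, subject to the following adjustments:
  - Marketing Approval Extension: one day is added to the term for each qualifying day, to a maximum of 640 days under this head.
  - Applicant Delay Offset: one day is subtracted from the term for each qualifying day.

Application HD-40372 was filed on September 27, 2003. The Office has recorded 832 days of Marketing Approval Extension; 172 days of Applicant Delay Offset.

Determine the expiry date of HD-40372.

Base term: filing date + 25 years → 27 September 2028.
Marketing Approval Extension: 832 days claimed exceeds the 640-day cap, so +640 days → 29 June 2030.
Applicant Delay Offset: −172 days → 8 January 2030.

January 8, 2030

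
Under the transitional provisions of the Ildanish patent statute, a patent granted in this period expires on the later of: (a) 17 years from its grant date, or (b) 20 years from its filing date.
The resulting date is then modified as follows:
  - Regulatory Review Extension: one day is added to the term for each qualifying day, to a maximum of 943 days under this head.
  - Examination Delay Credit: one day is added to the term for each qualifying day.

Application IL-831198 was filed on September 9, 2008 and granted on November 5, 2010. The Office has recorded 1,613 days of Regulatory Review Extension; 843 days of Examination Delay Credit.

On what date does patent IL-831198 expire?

2033-07-31

(a) grant + 17 years → 5 November 2027.
(b) filing + 20 years → 9 September 2028.
Later of the two: 9 September 2028.
Regulatory Review Extension: 1613 days claimed exceeds the 943-day cap, so +943 days → 10 April 2031.
Examination Delay Credit: +843 days → 31 July 2033.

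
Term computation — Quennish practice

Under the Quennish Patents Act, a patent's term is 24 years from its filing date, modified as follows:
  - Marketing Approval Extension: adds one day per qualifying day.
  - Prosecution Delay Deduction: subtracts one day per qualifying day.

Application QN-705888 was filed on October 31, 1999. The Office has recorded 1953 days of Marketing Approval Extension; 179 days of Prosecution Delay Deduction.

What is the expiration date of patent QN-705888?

September 8, 2028

Base term: filing date + 24 years → 31 October 2023.
Marketing Approval Extension: +1953 days → 6 March 2029.
Prosecution Delay Deduction: −179 days → 8 September 2028.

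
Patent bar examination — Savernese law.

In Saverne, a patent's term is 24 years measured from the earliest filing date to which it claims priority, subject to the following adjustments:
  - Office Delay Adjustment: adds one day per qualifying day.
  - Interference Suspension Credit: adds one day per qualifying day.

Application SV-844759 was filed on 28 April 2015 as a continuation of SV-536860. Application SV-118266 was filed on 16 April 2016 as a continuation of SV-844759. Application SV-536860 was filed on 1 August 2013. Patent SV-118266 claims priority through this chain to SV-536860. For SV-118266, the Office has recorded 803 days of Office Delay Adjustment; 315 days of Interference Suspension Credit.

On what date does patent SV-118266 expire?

2040-08-23

Earliest priority filing: 1 August 2013.
Base term: 1 August 2013 + 24 years → 1 August 2037.
Office Delay Adjustment: +803 days → 13 October 2039.
Interference Suspension Credit: +315 days → 23 August 2040.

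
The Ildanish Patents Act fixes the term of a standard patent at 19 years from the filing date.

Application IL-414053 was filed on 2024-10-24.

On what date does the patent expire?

October 24, 2043

Filing date + 19 years → 24 October 2043.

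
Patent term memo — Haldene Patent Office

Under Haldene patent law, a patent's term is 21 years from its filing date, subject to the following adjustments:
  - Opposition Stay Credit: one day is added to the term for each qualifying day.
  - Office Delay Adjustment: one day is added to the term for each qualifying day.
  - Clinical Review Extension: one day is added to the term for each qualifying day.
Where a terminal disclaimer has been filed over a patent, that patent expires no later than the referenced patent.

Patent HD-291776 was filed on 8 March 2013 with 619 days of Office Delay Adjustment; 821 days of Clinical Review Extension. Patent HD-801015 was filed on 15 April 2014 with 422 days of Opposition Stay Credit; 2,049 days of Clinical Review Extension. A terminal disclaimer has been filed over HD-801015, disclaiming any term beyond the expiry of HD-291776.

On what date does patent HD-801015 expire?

Natural term of HD-801015:
  Base: filing + 21 years → 15 April 2035.
  Opposition Stay Credit: +422 days → 10 June 2036.
  Clinical Review Extension: +2049 days → 19 January 2042.
Expiry of referenced patent HD-291776:
  Base: filing + 21 years → 8 March 2034.
  Office Delay Adjustment: +619 days → 17 November 2035.
  Clinical Review Extension: +821 days → 15 February 2038.
Terminal disclaimer: HD-801015 expires on the earlier of 19 January 2042 and 15 February 2038.

2038-02-15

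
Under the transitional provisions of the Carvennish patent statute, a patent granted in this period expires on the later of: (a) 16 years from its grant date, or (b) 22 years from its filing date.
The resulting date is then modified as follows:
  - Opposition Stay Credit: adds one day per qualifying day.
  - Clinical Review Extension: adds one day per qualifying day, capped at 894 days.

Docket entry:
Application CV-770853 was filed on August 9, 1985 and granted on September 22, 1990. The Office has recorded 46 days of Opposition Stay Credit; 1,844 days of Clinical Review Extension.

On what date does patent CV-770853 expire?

(a) grant + 16 years → 22 September 2006.
(b) filing + 22 years → 9 August 2007.
Later of the two: 9 August 2007.
Opposition Stay Credit: +46 days → 24 September 2007.
Clinical Review Extension: 1844 days claimed exceeds the 894-day cap, so +894 days → 6 March 2010.

2010-03-06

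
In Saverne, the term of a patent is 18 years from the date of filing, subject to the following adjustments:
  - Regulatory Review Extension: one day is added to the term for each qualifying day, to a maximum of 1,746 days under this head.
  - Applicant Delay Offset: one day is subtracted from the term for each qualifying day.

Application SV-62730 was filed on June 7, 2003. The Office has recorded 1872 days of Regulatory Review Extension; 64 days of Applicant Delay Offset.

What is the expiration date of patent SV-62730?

January 14, 2026

Base term: filing date + 18 years → 7 June 2021.
Regulatory Review Extension: 1872 days claimed exceeds the 1746-day cap, so +1746 days → 19 March 2026.
Applicant Delay Offset: −64 days → 14 January 2026.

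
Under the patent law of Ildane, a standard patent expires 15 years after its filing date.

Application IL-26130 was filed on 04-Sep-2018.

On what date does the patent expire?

2033-09-04

Filing date + 15 years → 4 September 2033.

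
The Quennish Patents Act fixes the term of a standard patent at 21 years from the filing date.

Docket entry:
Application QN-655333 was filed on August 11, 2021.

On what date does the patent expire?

Filing date + 21 years → 11 August 2042.

August 11, 2042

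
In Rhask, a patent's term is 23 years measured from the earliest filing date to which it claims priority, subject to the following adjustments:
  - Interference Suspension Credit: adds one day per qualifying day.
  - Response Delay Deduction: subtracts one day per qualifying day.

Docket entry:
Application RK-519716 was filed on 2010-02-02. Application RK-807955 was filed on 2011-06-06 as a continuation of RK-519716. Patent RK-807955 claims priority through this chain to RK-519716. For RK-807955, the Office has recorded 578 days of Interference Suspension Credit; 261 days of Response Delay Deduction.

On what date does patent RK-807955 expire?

December 16, 2033

Earliest priority filing: 2 February 2010.
Base term: 2 February 2010 + 23 years → 2 February 2033.
Interference Suspension Credit: +578 days → 3 September 2034.
Response Delay Deduction: −261 days → 16 December 2033.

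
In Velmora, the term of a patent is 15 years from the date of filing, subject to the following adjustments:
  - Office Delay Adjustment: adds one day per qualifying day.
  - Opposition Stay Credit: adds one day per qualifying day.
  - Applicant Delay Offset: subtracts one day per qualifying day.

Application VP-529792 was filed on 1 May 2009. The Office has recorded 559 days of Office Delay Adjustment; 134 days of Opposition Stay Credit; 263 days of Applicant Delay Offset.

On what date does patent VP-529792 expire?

July 5, 2025

Base term: filing date + 15 years → 1 May 2024.
Office Delay Adjustment: +559 days → 11 November 2025.
Opposition Stay Credit: +134 days → 25 March 2026.
Applicant Delay Offset: −263 days → 5 July 2025.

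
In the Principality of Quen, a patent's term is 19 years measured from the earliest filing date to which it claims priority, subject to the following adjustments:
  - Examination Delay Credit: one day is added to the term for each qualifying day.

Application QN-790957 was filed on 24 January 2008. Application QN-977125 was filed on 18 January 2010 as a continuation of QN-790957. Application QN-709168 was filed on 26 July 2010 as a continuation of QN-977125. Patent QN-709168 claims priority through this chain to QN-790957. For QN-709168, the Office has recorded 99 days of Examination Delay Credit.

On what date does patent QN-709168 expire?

Earliest priority filing: 24 January 2008.
Base term: 24 January 2008 + 19 years → 24 January 2027.
Examination Delay Credit: +99 days → 3 May 2027.

May 3, 2027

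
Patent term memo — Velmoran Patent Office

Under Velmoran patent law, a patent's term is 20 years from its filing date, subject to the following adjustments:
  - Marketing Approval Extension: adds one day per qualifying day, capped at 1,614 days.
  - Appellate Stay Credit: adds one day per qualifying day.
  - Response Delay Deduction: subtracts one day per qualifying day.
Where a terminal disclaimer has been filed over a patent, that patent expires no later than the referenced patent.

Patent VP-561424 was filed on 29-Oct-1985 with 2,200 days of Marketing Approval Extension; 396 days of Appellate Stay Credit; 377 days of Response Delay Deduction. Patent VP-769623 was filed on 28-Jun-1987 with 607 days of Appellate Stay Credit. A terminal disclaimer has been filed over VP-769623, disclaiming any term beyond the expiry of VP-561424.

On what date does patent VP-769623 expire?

Natural term of VP-769623:
  Base: filing + 20 years → 28 June 2007.
  Appellate Stay Credit: +607 days → 24 February 2009.
Expiry of referenced patent VP-561424:
  Base: filing + 20 years → 29 October 2005.
  Marketing Approval Extension: 2200 days claimed exceeds the 1614-day cap, so +1614 days → 31 March 2010.
  Appellate Stay Credit: +396 days → 1 May 2011.
  Response Delay Deduction: −377 days → 19 April 2010.
Terminal disclaimer: VP-769623 expires on the earlier of 24 February 2009 and 19 April 2010.

February 24, 2009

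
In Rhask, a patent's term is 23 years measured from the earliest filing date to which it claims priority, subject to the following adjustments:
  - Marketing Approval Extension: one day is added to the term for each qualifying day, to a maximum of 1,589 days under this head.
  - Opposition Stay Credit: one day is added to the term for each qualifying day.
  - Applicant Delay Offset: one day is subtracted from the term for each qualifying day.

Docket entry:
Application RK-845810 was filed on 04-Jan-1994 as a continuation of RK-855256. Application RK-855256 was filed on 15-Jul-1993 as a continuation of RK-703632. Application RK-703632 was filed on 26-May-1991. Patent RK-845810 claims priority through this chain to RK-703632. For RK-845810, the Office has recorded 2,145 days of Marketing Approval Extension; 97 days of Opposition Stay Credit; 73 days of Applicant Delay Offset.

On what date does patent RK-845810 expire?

2018-10-25

Earliest priority filing: 26 May 1991.
Base term: 26 May 1991 + 23 years → 26 May 2014.
Marketing Approval Extension: 2145 days claimed exceeds the 1589-day cap, so +1589 days → 1 October 2018.
Opposition Stay Credit: +97 days → 6 January 2019.
Applicant Delay Offset: −73 days → 25 October 2018.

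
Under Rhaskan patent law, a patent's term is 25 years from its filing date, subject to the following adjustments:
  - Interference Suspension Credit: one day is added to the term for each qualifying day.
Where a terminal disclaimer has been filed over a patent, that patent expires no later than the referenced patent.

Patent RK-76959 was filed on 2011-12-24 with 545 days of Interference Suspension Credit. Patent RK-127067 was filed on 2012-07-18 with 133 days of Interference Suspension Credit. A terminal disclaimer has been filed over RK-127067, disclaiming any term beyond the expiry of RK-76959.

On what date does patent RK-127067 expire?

Natural term of RK-127067:
  Base: filing + 25 years → 18 July 2037.
  Interference Suspension Credit: +133 days → 28 November 2037.
Expiry of referenced patent RK-76959:
  Base: filing + 25 years → 24 December 2036.
  Interference Suspension Credit: +545 days → 22 June 2038.
Terminal disclaimer: RK-127067 expires on the earlier of 28 November 2037 and 22 June 2038.

November 28, 2037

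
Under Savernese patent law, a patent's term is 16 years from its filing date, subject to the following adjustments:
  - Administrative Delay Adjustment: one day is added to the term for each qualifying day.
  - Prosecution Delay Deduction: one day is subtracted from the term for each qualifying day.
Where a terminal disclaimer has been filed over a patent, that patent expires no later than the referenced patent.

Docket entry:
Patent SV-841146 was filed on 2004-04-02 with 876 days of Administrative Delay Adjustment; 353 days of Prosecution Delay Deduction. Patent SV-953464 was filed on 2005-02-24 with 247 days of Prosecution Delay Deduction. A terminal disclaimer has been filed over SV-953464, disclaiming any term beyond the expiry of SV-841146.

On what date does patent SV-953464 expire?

June 22, 2020

Natural term of SV-953464:
  Base: filing + 16 years → 24 February 2021.
  Prosecution Delay Deduction: −247 days → 22 June 2020.
Expiry of referenced patent SV-841146:
  Base: filing + 16 years → 2 April 2020.
  Administrative Delay Adjustment: +876 days → 26 August 2022.
  Prosecution Delay Deduction: −353 days → 7 September 2021.
Terminal disclaimer: SV-953464 expires on the earlier of 22 June 2020 and 7 September 2021.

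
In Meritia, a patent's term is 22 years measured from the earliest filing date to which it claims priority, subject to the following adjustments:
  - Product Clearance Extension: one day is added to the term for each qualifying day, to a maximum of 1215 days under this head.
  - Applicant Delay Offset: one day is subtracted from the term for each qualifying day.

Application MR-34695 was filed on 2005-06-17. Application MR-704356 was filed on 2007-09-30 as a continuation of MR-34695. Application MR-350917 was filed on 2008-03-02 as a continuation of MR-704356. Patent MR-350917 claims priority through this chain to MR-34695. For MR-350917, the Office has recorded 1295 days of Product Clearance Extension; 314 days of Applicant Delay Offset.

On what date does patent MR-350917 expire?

Earliest priority filing: 17 June 2005.
Base term: 17 June 2005 + 22 years → 17 June 2027.
Product Clearance Extension: 1295 days claimed exceeds the 1215-day cap, so +1215 days → 14 October 2030.
Applicant Delay Offset: −314 days → 4 December 2029.

2029-12-04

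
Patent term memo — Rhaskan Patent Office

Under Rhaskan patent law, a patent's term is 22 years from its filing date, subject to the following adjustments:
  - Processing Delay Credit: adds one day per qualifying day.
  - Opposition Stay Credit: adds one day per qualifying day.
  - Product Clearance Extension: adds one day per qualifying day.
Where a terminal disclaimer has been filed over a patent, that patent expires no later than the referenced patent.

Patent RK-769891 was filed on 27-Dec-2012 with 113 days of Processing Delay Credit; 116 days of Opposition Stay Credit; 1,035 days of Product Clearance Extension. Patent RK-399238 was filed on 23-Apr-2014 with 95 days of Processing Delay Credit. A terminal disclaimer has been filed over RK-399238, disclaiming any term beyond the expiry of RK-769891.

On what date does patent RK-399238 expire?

Natural term of RK-399238:
  Base: filing + 22 years → 23 April 2036.
  Processing Delay Credit: +95 days → 27 July 2036.
Expiry of referenced patent RK-769891:
  Base: filing + 22 years → 27 December 2034.
  Processing Delay Credit: +113 days → 19 April 2035.
  Opposition Stay Credit: +116 days → 13 August 2035.
  Product Clearance Extension: +1035 days → 13 June 2038.
Terminal disclaimer: RK-399238 expires on the earlier of 27 July 2036 and 13 June 2038.

2036-07-27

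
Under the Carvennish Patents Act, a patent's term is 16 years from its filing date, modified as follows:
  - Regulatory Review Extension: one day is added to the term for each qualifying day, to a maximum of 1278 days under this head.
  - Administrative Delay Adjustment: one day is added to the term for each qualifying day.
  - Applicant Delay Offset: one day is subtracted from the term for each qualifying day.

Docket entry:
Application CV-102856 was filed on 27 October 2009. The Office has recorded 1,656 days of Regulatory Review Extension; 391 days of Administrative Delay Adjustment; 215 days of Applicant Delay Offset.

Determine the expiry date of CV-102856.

2029-10-20

Base term: filing date + 16 years → 27 October 2025.
Regulatory Review Extension: 1656 days claimed exceeds the 1278-day cap, so +1278 days → 27 April 2029.
Administrative Delay Adjustment: +391 days → 23 May 2030.
Applicant Delay Offset: −215 days → 20 October 2029.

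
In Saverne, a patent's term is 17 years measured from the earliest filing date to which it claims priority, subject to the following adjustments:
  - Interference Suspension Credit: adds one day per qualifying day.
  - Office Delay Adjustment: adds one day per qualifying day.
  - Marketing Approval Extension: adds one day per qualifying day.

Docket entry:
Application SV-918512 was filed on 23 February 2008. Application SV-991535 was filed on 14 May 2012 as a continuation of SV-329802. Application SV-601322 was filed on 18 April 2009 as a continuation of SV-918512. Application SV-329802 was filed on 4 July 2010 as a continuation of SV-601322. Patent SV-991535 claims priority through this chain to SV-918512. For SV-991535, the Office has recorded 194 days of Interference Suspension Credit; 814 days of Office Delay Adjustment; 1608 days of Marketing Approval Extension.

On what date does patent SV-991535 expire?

2032-04-23

Earliest priority filing: 23 February 2008.
Base term: 23 February 2008 + 17 years → 23 February 2025.
Interference Suspension Credit: +194 days → 5 September 2025.
Office Delay Adjustment: +814 days → 28 November 2027.
Marketing Approval Extension: +1608 days → 23 April 2032.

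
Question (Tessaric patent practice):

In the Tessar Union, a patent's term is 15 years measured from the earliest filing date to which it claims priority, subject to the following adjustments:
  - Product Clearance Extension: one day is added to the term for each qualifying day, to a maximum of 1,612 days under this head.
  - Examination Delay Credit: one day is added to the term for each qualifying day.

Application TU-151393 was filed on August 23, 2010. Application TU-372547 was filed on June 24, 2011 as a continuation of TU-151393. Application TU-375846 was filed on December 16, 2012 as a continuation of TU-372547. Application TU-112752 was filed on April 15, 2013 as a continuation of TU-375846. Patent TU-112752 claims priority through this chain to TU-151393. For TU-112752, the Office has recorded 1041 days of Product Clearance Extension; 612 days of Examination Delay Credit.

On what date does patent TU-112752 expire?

Earliest priority filing: 23 August 2010.
Base term: 23 August 2010 + 15 years → 23 August 2025.
Product Clearance Extension: 1041 days (within the 1612-day cap) → +1041 days → 29 June 2028.
Examination Delay Credit: +612 days → 3 March 2030.

March 3, 2030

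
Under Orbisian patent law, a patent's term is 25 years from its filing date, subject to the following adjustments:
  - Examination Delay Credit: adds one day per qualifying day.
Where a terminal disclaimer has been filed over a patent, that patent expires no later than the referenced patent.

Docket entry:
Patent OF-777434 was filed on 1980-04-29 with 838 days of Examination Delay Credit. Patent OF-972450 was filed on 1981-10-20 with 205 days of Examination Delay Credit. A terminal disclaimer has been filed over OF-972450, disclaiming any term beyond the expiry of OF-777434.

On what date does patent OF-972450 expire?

2007-05-13

Natural term of OF-972450:
  Base: filing + 25 years → 20 October 2006.
  Examination Delay Credit: +205 days → 13 May 2007.
Expiry of referenced patent OF-777434:
  Base: filing + 25 years → 29 April 2005.
  Examination Delay Credit: +838 days → 15 August 2007.
Terminal disclaimer: OF-972450 expires on the earlier of 13 May 2007 and 15 August 2007.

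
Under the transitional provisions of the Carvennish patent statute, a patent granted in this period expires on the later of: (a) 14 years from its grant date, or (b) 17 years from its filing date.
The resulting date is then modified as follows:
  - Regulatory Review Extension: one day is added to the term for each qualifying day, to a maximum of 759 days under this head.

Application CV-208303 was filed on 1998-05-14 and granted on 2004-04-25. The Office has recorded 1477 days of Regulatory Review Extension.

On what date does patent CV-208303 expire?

2020-05-23

(a) grant + 14 years → 25 April 2018.
(b) filing + 17 years → 14 May 2015.
Later of the two: 25 April 2018.
Regulatory Review Extension: 1477 days claimed exceeds the 759-day cap, so +759 days → 23 May 2020.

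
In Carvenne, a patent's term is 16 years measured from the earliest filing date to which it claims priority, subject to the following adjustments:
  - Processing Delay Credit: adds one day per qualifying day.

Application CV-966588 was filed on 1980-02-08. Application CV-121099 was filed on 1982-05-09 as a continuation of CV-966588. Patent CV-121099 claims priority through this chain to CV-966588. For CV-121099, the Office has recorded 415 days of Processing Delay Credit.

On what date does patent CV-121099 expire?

March 29, 1997

Earliest priority filing: 8 February 1980.
Base term: 8 February 1980 + 16 years → 8 February 1996.
Processing Delay Credit: +415 days → 29 March 1997.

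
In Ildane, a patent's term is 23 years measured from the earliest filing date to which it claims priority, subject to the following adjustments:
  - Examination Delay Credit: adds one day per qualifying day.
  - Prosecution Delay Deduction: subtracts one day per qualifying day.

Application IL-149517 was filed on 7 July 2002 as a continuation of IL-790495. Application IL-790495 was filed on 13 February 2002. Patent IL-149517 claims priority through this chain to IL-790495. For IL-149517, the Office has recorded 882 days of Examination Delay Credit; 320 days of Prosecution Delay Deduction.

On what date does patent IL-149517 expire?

Earliest priority filing: 13 February 2002.
Base term: 13 February 2002 + 23 years → 13 February 2025.
Examination Delay Credit: +882 days → 15 July 2027.
Prosecution Delay Deduction: −320 days → 29 August 2026.

August 29, 2026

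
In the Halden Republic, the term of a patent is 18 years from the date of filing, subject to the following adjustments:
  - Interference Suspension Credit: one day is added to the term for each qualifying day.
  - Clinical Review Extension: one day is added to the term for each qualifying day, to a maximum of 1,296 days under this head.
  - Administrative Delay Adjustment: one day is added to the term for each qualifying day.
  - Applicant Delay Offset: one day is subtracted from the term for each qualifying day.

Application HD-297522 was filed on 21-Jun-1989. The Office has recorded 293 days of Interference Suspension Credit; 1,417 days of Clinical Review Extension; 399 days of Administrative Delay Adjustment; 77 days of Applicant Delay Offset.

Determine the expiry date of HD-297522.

2012-09-13

Base term: filing date + 18 years → 21 June 2007.
Interference Suspension Credit: +293 days → 9 April 2008.
Clinical Review Extension: 1417 days claimed exceeds the 1296-day cap, so +1296 days → 27 October 2011.
Administrative Delay Adjustment: +399 days → 29 November 2012.
Applicant Delay Offset: −77 days → 13 September 2012.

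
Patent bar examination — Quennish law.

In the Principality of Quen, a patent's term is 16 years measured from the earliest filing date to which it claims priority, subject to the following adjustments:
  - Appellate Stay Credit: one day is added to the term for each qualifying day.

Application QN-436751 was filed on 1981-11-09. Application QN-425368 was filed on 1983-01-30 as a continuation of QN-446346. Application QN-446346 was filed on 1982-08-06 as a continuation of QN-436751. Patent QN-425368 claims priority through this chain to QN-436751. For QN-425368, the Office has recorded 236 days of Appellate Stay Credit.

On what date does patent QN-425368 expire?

Earliest priority filing: 9 November 1981.
Base term: 9 November 1981 + 16 years → 9 November 1997.
Appellate Stay Credit: +236 days → 3 July 1998.

1998-07-03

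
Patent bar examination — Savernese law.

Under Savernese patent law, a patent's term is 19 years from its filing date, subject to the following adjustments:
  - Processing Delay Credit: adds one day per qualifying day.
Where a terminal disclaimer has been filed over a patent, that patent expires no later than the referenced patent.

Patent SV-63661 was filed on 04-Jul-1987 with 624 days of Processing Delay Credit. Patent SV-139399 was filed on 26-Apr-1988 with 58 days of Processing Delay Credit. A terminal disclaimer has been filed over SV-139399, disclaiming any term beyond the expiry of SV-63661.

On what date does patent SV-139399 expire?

Natural term of SV-139399:
  Base: filing + 19 years → 26 April 2007.
  Processing Delay Credit: +58 days → 23 June 2007.
Expiry of referenced patent SV-63661:
  Base: filing + 19 years → 4 July 2006.
  Processing Delay Credit: +624 days → 19 March 2008.
Terminal disclaimer: SV-139399 expires on the earlier of 23 June 2007 and 19 March 2008.

June 23, 2007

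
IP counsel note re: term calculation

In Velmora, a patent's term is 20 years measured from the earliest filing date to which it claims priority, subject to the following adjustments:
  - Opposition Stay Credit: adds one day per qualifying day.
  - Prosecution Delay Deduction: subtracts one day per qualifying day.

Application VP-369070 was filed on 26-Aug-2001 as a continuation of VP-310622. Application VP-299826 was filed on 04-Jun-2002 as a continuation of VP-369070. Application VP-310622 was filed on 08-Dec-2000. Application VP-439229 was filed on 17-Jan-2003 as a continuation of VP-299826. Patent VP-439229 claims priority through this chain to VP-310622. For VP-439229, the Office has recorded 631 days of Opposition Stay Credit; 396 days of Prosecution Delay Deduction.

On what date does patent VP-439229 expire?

Earliest priority filing: 8 December 2000.
Base term: 8 December 2000 + 20 years → 8 December 2020.
Opposition Stay Credit: +631 days → 31 August 2022.
Prosecution Delay Deduction: −396 days → 31 July 2021.

2021-07-31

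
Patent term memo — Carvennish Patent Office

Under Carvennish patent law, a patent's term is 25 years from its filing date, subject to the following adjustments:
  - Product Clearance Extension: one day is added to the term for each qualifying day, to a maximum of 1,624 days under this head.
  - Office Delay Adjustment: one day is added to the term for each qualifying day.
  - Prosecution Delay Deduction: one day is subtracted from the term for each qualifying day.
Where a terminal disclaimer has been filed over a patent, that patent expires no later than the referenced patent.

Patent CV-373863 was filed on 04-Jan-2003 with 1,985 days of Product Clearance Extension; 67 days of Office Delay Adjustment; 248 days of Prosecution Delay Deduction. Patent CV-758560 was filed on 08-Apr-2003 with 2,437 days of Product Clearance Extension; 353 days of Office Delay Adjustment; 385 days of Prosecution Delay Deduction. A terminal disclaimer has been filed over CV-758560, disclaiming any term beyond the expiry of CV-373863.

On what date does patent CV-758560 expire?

Natural term of CV-758560:
  Base: filing + 25 years → 8 April 2028.
  Product Clearance Extension: 2437 days claimed exceeds the 1624-day cap, so +1624 days → 18 September 2032.
  Office Delay Adjustment: +353 days → 6 September 2033.
  Prosecution Delay Deduction: −385 days → 17 August 2032.
Expiry of referenced patent CV-373863:
  Base: filing + 25 years → 4 January 2028.
  Product Clearance Extension: 1985 days claimed exceeds the 1624-day cap, so +1624 days → 15 June 2032.
  Office Delay Adjustment: +67 days → 21 August 2032.
  Prosecution Delay Deduction: −248 days → 17 December 2031.
Terminal disclaimer: CV-758560 expires on the earlier of 17 August 2032 and 17 December 2031.

December 17, 2031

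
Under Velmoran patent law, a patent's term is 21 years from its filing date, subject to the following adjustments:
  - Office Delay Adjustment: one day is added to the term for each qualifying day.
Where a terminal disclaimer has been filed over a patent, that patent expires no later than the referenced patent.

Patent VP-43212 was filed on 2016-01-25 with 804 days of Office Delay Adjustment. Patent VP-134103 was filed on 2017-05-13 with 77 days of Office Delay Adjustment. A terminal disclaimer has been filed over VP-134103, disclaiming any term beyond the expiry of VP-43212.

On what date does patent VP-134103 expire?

2038-07-29

Natural term of VP-134103:
  Base: filing + 21 years → 13 May 2038.
  Office Delay Adjustment: +77 days → 29 July 2038.
Expiry of referenced patent VP-43212:
  Base: filing + 21 years → 25 January 2037.
  Office Delay Adjustment: +804 days → 9 April 2039.
Terminal disclaimer: VP-134103 expires on the earlier of 29 July 2038 and 9 April 2039.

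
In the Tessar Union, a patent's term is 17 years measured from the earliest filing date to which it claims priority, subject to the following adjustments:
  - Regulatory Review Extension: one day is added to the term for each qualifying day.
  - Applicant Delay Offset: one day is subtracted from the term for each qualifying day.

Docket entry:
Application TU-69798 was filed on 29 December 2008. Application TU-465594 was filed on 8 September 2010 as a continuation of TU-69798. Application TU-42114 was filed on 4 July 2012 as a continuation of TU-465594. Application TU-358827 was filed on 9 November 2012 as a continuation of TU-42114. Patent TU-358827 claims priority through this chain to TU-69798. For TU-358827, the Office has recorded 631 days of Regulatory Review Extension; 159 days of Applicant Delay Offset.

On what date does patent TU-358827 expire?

2027-04-15

Earliest priority filing: 29 December 2008.
Base term: 29 December 2008 + 17 years → 29 December 2025.
Regulatory Review Extension: +631 days → 21 September 2027.
Applicant Delay Offset: −159 days → 15 April 2027.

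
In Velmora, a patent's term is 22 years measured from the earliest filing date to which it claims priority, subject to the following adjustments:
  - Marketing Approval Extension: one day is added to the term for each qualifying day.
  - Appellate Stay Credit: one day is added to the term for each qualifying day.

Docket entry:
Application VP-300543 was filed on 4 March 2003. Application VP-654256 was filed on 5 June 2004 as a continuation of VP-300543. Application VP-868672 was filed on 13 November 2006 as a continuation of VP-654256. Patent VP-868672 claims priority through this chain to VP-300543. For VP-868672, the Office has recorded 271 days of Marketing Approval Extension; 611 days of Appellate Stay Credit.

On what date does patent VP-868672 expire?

Earliest priority filing: 4 March 2003.
Base term: 4 March 2003 + 22 years → 4 March 2025.
Marketing Approval Extension: +271 days → 30 November 2025.
Appellate Stay Credit: +611 days → 3 August 2027.

2027-08-03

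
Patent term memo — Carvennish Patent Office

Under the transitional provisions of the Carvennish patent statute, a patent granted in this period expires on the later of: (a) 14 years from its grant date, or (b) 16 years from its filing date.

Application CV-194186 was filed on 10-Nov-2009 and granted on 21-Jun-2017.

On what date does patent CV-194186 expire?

2031-06-21

(a) grant + 14 years → 21 June 2031.
(b) filing + 16 years → 10 November 2025.
Later of the two: 21 June 2031.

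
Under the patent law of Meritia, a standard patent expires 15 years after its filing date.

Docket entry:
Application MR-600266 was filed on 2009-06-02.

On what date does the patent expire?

2024-06-02

Filing date + 15 years → 2 June 2024.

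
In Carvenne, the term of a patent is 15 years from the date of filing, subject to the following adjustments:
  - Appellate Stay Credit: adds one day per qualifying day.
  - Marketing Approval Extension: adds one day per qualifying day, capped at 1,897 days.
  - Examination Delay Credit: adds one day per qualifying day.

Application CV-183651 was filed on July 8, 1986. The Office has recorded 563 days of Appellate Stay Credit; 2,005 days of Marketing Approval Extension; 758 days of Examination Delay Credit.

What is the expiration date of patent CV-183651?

April 30, 2010

Base term: filing date + 15 years → 8 July 2001.
Appellate Stay Credit: +563 days → 22 January 2003.
Marketing Approval Extension: 2005 days claimed exceeds the 1897-day cap, so +1897 days → 2 April 2008.
Examination Delay Credit: +758 days → 30 April 2010.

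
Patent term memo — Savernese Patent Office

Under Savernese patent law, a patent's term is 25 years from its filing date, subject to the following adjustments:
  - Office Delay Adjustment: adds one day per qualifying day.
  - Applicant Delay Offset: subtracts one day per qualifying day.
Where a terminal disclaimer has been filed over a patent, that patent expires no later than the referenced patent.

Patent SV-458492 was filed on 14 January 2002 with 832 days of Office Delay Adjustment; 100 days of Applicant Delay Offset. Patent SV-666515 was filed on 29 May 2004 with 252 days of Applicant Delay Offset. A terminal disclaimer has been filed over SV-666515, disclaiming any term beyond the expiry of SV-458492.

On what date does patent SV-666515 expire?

September 19, 2028

Natural term of SV-666515:
  Base: filing + 25 years → 29 May 2029.
  Applicant Delay Offset: −252 days → 19 September 2028.
Expiry of referenced patent SV-458492:
  Base: filing + 25 years → 14 January 2027.
  Office Delay Adjustment: +832 days → 25 April 2029.
  Applicant Delay Offset: −100 days → 15 January 2029.
Terminal disclaimer: SV-666515 expires on the earlier of 19 September 2028 and 15 January 2029.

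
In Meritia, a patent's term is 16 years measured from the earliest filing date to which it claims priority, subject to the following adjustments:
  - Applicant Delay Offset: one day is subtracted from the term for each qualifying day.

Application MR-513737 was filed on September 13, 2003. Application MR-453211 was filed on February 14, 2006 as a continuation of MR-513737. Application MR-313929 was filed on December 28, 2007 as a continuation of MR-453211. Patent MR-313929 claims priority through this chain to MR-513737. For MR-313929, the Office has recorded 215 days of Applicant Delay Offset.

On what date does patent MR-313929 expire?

Earliest priority filing: 13 September 2003.
Base term: 13 September 2003 + 16 years → 13 September 2019.
Applicant Delay Offset: −215 days → 10 February 2019.

2019-02-10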